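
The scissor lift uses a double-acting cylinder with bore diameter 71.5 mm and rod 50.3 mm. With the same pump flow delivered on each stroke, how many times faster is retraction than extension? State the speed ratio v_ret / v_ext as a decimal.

v_ret/v_ext ≈ 1.98

Cap-side area A_cap = π/4 × (71.5 mm)² = 4015 mm^2
Rod-side annular area A_ann = π/4 × (71.5² − 50.3²) = 2028 mm^2
For equal Q, v ∝ 1/A, so v_ret/v_ext = A_cap/A_ann.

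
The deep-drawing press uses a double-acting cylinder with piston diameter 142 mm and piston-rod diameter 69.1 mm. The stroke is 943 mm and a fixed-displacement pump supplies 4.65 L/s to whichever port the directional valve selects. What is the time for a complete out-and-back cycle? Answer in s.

Cap-side area A_cap = π/4 × (142 mm)² = 15840 mm^2
Rod-side annular area A_ann = π/4 × (142² − 69.1²) = 12090 mm^2
t_ext = A_cap·L/Q = 3.212 s
t_ret = A_ann·L/Q = 2.451 s
t_cycle = t_ext + t_ret

t ≈ 5.66 s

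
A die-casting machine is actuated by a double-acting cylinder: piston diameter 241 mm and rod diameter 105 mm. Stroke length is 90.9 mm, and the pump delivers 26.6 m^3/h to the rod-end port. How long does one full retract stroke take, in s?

Rod-side annular area A_ann = π/4 × (241² − 105²) = 36960 mm^2
Swept volume V = A × L; t = V / Q = A·L / Q

t ≈ 0.455 s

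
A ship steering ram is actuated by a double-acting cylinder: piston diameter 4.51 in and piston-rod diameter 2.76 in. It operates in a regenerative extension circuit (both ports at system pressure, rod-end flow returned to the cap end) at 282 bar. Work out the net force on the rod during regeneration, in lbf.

F ≈ 24500 lbf

With equal pressure on both faces, forces on the annular region cancel; the net push is pressure × rod cross-section.
Rod cross-section A_rod = π/4 × (2.76 in)² = 5.983 in^2
F = P × A_rod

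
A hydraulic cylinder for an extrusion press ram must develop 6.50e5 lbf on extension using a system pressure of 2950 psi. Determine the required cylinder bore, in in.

D ≈ 16.7 in

Extension force acts on the full piston face: F = P × (π/4)D².
D = √(4F / (πP)) = √(4 × 6.50e5 lbf / (π × 2950 psi))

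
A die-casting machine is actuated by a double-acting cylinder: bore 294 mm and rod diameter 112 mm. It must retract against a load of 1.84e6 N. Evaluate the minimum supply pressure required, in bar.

P ≈ 317 bar

Rod-side annular area A_ann = π/4 × (294² − 112²) = 58030 mm^2
Retraction: pressure acts on the annular area.
P = F / A = 1.84e6 N / A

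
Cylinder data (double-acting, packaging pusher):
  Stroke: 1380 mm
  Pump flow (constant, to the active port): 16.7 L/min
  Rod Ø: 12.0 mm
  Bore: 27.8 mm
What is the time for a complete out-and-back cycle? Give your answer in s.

Cap-side area A_cap = π/4 × (27.8 mm)² = 607.0 mm^2
Rod-side annular area A_ann = π/4 × (27.8² − 12.0²) = 493.9 mm^2
t_ext = A_cap·L/Q = 3.009 s
t_ret = A_ann·L/Q = 2.449 s
t_cycle = t_ext + t_ret

t ≈ 5.46 s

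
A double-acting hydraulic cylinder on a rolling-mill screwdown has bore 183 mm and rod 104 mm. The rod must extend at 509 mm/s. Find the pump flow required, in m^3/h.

Cap-side area A_cap = π/4 × (183 mm)² = 26300 mm^2
Q = A × v

Q ≈ 48.2 m^3/h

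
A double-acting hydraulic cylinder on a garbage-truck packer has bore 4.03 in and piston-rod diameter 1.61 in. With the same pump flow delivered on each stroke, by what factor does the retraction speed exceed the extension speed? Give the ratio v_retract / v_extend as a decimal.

Cap-side area A_cap = π/4 × (4.03 in)² = 12.76 in^2
Rod-side annular area A_ann = π/4 × (4.03² − 1.61²) = 10.72 in^2
For equal Q, v ∝ 1/A, so v_ret/v_ext = A_cap/A_ann.

v_ret/v_ext ≈ 1.19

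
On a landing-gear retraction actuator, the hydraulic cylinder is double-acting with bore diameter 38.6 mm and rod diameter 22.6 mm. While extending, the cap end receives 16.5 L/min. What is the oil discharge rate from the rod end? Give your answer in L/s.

Q_out ≈ 0.181 L/s

Cap-side area A_cap = π/4 × (38.6 mm)² = 1170 mm^2
Rod-side annular area A_ann = π/4 × (38.6² − 22.6²) = 769.1 mm^2
Piston speed v = Q_in/A_cap; rod-end outflow Q_out = v × A_ann = Q_in × A_ann/A_cap.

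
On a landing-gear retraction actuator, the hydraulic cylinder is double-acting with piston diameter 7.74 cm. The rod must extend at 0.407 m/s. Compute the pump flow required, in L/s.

Q ≈ 1.91 L/s

Cap-side area A_cap = π/4 × (7.74 cm)² = 47.05 cm^2
Q = A × v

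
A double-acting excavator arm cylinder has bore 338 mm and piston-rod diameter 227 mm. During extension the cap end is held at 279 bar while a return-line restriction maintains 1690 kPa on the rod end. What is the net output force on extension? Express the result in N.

F ≈ 2.42e6 N

Cap-side area A_cap = π/4 × (338 mm)² = 89730 mm^2
Rod-side annular area A_ann = π/4 × (338² − 227²) = 49260 mm^2
Net thrust = P_cap·A_cap − P_rod·A_ann = 2.503e6 N − 83240 N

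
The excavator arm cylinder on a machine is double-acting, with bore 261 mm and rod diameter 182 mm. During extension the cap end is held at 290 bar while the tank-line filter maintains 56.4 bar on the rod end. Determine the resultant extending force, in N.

F ≈ 1.40e6 N

Cap-side area A_cap = π/4 × (261 mm)² = 53500 mm^2
Rod-side annular area A_ann = π/4 × (261² − 182²) = 27490 mm^2
Net thrust = P_cap·A_cap − P_rod·A_ann = 1.552e6 N − 1.550e5 N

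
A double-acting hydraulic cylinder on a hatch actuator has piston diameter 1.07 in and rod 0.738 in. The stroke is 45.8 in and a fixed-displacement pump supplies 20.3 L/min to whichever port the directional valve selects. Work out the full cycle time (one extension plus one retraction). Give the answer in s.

t ≈ 3.04 s

Cap-side area A_cap = π/4 × (1.07 in)² = 0.8992 in^2
Rod-side annular area A_ann = π/4 × (1.07² − 0.738²) = 0.4714 in^2
t_ext = A_cap·L/Q = 1.995 s
t_ret = A_ann·L/Q = 1.046 s
t_cycle = t_ext + t_ret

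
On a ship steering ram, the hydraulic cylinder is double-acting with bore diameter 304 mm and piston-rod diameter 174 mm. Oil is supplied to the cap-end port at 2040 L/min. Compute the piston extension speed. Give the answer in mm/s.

Cap-side area A_cap = π/4 × (304 mm)² = 72580 mm^2
v = Q / A

v ≈ 468 mm/s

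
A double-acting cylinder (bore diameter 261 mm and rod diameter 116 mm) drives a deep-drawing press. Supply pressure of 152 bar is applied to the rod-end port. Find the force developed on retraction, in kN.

F ≈ 653 kN

Rod-side annular area A_ann = π/4 × (261² − 116²) = 42930 mm^2
On retraction the pressure acts on the annular area (bore minus rod).
F = P × A_ann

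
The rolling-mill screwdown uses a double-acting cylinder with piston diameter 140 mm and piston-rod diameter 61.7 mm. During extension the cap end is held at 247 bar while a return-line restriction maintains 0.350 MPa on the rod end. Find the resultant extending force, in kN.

F ≈ 376 kN

Cap-side area A_cap = π/4 × (140 mm)² = 15390 mm^2
Rod-side annular area A_ann = π/4 × (140² − 61.7²) = 12400 mm^2
Net thrust = P_cap·A_cap − P_rod·A_ann = 380.2 kN − 4.341 kN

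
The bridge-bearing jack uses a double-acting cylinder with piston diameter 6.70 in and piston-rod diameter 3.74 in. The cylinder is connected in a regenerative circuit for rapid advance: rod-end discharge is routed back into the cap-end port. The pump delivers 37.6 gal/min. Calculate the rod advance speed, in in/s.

In regeneration the rod-end outflow joins the pump flow into the cap end, so the net volume the pump must supply per unit advance equals the rod cross-section area.
Rod cross-section A_rod = π/4 × (3.74 in)² = 10.99 in^2
v = Q_pump / A_rod

v ≈ 13.2 in/s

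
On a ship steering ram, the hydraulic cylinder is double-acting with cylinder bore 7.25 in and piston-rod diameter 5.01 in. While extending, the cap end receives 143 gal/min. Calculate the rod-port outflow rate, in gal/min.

Cap-side area A_cap = π/4 × (7.25 in)² = 41.28 in^2
Rod-side annular area A_ann = π/4 × (7.25² − 5.01²) = 21.57 in^2
Piston speed v = Q_in/A_cap; rod-end outflow Q_out = v × A_ann = Q_in × A_ann/A_cap.

Q_out ≈ 74.7 gal/min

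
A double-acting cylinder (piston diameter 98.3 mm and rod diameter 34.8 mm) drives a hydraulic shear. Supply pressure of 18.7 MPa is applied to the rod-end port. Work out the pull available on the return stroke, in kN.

F ≈ 124 kN

Rod-side annular area A_ann = π/4 × (98.3² − 34.8²) = 6638 mm^2
On retraction the pressure acts on the annular area (bore minus rod).
F = P × A_ann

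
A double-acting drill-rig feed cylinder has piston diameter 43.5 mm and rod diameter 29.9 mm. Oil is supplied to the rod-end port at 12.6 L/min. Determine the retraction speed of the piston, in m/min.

Rod-side annular area A_ann = π/4 × (43.5² − 29.9²) = 784.0 mm^2
Flow into the rod-end port fills the annular volume.
v = Q / A

v ≈ 16.1 m/min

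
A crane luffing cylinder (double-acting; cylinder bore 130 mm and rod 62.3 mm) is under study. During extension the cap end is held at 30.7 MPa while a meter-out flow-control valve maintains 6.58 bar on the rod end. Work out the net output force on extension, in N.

Cap-side area A_cap = π/4 × (130 mm)² = 13270 mm^2
Rod-side annular area A_ann = π/4 × (130² − 62.3²) = 10220 mm^2
Net thrust = P_cap·A_cap − P_rod·A_ann = 4.075e5 N − 6728 N

F ≈ 4.01e5 N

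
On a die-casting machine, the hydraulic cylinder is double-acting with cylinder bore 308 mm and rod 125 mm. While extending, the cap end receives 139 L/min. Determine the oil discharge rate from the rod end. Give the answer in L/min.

Cap-side area A_cap = π/4 × (308 mm)² = 74510 mm^2
Rod-side annular area A_ann = π/4 × (308² − 125²) = 62230 mm^2
Piston speed v = Q_in/A_cap; rod-end outflow Q_out = v × A_ann = Q_in × A_ann/A_cap.

Q_out ≈ 116 L/min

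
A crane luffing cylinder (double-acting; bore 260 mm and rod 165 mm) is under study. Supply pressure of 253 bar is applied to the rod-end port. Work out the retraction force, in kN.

Rod-side annular area A_ann = π/4 × (260² − 165²) = 31710 mm^2
On retraction the pressure acts on the annular area (bore minus rod).
F = P × A_ann

F ≈ 802 kN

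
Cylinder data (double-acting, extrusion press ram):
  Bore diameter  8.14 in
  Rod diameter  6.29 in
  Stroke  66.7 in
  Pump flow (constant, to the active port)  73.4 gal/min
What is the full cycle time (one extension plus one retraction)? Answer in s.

t ≈ 17.2 s

Cap-side area A_cap = π/4 × (8.14 in)² = 52.04 in^2
Rod-side annular area A_ann = π/4 × (8.14² − 6.29²) = 20.97 in^2
t_ext = A_cap·L/Q = 12.28 s
t_ret = A_ann·L/Q = 4.949 s
t_cycle = t_ext + t_ret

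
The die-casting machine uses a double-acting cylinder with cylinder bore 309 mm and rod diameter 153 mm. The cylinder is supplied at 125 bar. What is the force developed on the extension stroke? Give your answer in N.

Cap-side area A_cap = π/4 × (309 mm)² = 74990 mm^2
F = P × A_cap = 125 bar × A_cap

F ≈ 9.37e5 N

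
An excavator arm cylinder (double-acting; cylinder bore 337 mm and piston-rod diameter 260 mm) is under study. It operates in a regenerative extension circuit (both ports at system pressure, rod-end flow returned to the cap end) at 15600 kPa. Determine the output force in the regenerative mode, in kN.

With equal pressure on both faces, forces on the annular region cancel; the net push is pressure × rod cross-section.
Rod cross-section A_rod = π/4 × (260 mm)² = 53090 mm^2
F = P × A_rod

F ≈ 828 kN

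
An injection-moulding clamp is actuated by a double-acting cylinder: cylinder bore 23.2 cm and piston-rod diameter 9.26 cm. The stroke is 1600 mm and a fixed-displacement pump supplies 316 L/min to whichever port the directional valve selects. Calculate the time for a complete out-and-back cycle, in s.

t ≈ 23.6 s

Cap-side area A_cap = π/4 × (23.2 cm)² = 422.7 cm^2
Rod-side annular area A_ann = π/4 × (23.2² − 9.26²) = 355.4 cm^2
t_ext = A_cap·L/Q = 12.84 s
t_ret = A_ann·L/Q = 10.80 s
t_cycle = t_ext + t_ret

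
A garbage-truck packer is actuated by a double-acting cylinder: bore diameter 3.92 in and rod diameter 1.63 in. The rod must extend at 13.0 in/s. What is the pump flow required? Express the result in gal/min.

Q ≈ 40.8 gal/min

Cap-side area A_cap = π/4 × (3.92 in)² = 12.07 in^2
Q = A × v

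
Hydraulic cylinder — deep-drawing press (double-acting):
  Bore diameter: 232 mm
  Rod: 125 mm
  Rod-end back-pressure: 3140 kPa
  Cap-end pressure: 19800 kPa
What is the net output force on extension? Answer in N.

Cap-side area A_cap = π/4 × (232 mm)² = 42270 mm^2
Rod-side annular area A_ann = π/4 × (232² − 125²) = 30000 mm^2
Net thrust = P_cap·A_cap − P_rod·A_ann = 8.370e5 N − 94200 N

F ≈ 7.43e5 N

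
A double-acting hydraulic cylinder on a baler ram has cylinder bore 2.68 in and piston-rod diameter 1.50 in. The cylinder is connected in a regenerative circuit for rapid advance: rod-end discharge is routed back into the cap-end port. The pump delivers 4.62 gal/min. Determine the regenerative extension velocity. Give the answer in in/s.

In regeneration the rod-end outflow joins the pump flow into the cap end, so the net volume the pump must supply per unit advance equals the rod cross-section area.
Rod cross-section A_rod = π/4 × (1.50 in)² = 1.767 in^2
v = Q_pump / A_rod

v ≈ 10.1 in/s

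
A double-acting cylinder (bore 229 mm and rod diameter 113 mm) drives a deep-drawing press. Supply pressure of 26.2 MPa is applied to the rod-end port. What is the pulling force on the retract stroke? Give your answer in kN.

Rod-side annular area A_ann = π/4 × (229² − 113²) = 31160 mm^2
On retraction the pressure acts on the annular area (bore minus rod).
F = P × A_ann

F ≈ 816 kN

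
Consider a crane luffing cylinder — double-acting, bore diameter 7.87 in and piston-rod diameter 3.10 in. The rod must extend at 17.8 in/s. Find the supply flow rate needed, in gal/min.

Q ≈ 225 gal/min

Cap-side area A_cap = π/4 × (7.87 in)² = 48.65 in^2
Q = A × v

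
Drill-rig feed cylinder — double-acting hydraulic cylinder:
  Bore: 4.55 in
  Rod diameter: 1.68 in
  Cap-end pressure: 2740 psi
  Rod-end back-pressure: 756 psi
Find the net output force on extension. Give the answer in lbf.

Cap-side area A_cap = π/4 × (4.55 in)² = 16.26 in^2
Rod-side annular area A_ann = π/4 × (4.55² − 1.68²) = 14.04 in^2
Net thrust = P_cap·A_cap − P_rod·A_ann = 44550 lbf − 10620 lbf

F ≈ 33900 lbf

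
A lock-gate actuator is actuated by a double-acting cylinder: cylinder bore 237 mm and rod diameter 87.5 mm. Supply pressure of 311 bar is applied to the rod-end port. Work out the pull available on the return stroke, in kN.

Rod-side annular area A_ann = π/4 × (237² − 87.5²) = 38100 mm^2
On retraction the pressure acts on the annular area (bore minus rod).
F = P × A_ann

F ≈ 1180 kN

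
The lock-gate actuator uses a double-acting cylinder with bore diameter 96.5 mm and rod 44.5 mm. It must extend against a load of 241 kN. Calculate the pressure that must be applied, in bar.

P ≈ 330 bar

Cap-side area A_cap = π/4 × (96.5 mm)² = 7314 mm^2
P = F / A = 241 kN / A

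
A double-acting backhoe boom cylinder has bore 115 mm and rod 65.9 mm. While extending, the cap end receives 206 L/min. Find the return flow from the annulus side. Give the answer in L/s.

Q_out ≈ 2.31 L/s

Cap-side area A_cap = π/4 × (115 mm)² = 10390 mm^2
Rod-side annular area A_ann = π/4 × (115² − 65.9²) = 6976 mm^2
Piston speed v = Q_in/A_cap; rod-end outflow Q_out = v × A_ann = Q_in × A_ann/A_cap.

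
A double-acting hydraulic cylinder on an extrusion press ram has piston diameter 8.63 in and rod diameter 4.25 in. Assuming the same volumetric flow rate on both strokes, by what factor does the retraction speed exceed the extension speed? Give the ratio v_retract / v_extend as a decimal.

v_ret/v_ext ≈ 1.32

Cap-side area A_cap = π/4 × (8.63 in)² = 58.49 in^2
Rod-side annular area A_ann = π/4 × (8.63² − 4.25²) = 44.31 in^2
For equal Q, v ∝ 1/A, so v_ret/v_ext = A_cap/A_ann.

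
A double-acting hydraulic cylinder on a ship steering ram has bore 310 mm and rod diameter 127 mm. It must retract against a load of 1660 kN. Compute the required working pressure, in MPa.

P ≈ 26.4 MPa

Rod-side annular area A_ann = π/4 × (310² − 127²) = 62810 mm^2
Retraction: pressure acts on the annular area.
P = F / A = 1660 kN / A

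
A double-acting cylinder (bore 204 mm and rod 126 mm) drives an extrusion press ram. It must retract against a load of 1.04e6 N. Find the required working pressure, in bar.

Rod-side annular area A_ann = π/4 × (204² − 126²) = 20220 mm^2
Retraction: pressure acts on the annular area.
P = F / A = 1.04e6 N / A

P ≈ 514 bar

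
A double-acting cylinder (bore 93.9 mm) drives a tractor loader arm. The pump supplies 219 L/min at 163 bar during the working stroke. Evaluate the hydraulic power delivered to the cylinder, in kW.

Hydraulic power = P × Q

W ≈ 59.5 kW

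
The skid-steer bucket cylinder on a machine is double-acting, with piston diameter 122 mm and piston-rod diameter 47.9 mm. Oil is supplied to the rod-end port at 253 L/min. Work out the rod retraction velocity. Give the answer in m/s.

Rod-side annular area A_ann = π/4 × (122² − 47.9²) = 9888 mm^2
Flow into the rod-end port fills the annular volume.
v = Q / A

v ≈ 0.426 m/s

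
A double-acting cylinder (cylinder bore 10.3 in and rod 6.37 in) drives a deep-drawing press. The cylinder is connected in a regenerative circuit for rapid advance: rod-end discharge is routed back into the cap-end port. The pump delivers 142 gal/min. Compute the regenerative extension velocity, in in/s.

In regeneration the rod-end outflow joins the pump flow into the cap end, so the net volume the pump must supply per unit advance equals the rod cross-section area.
Rod cross-section A_rod = π/4 × (6.37 in)² = 31.87 in^2
v = Q_pump / A_rod

v ≈ 17.2 in/s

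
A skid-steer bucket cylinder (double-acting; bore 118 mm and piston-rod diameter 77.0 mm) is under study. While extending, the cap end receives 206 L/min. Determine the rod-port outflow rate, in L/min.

Cap-side area A_cap = π/4 × (118 mm)² = 10940 mm^2
Rod-side annular area A_ann = π/4 × (118² − 77.0²) = 6279 mm^2
Piston speed v = Q_in/A_cap; rod-end outflow Q_out = v × A_ann = Q_in × A_ann/A_cap.

Q_out ≈ 118 L/min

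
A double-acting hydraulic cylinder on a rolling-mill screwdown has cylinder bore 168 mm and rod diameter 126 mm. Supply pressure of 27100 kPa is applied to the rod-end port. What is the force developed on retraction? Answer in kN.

Rod-side annular area A_ann = π/4 × (168² − 126²) = 9698 mm^2
On retraction the pressure acts on the annular area (bore minus rod).
F = P × A_ann

F ≈ 263 kN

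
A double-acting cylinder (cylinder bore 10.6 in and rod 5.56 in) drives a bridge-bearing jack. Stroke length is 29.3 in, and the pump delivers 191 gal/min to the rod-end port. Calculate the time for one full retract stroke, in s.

Rod-side annular area A_ann = π/4 × (10.6² − 5.56²) = 63.97 in^2
Swept volume V = A × L; t = V / Q = A·L / Q

t ≈ 2.55 s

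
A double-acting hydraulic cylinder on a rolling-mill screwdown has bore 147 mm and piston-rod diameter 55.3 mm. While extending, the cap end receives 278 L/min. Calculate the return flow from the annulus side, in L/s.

Cap-side area A_cap = π/4 × (147 mm)² = 16970 mm^2
Rod-side annular area A_ann = π/4 × (147² − 55.3²) = 14570 mm^2
Piston speed v = Q_in/A_cap; rod-end outflow Q_out = v × A_ann = Q_in × A_ann/A_cap.

Q_out ≈ 3.98 L/s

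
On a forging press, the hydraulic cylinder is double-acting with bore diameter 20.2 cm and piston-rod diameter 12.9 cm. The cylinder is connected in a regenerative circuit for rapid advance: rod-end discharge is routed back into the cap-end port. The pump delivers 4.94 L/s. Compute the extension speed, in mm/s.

v ≈ 378 mm/s

In regeneration the rod-end outflow joins the pump flow into the cap end, so the net volume the pump must supply per unit advance equals the rod cross-section area.
Rod cross-section A_rod = π/4 × (12.9 cm)² = 130.7 cm^2
v = Q_pump / A_rod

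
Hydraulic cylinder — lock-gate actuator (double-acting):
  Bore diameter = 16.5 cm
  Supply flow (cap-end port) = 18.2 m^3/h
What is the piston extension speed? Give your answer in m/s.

v ≈ 0.236 m/s

Cap-side area A_cap = π/4 × (16.5 cm)² = 213.8 cm^2
v = Q / A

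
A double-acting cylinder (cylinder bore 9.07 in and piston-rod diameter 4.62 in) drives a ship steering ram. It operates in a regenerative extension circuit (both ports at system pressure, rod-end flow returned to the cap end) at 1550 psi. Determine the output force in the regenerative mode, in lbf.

With equal pressure on both faces, forces on the annular region cancel; the net push is pressure × rod cross-section.
Rod cross-section A_rod = π/4 × (4.62 in)² = 16.76 in^2
F = P × A_rod

F ≈ 26000 lbf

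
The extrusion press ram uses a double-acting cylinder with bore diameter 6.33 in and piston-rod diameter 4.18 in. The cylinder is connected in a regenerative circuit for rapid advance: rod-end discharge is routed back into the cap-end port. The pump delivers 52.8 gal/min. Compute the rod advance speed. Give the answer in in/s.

v ≈ 14.8 in/s

In regeneration the rod-end outflow joins the pump flow into the cap end, so the net volume the pump must supply per unit advance equals the rod cross-section area.
Rod cross-section A_rod = π/4 × (4.18 in)² = 13.72 in^2
v = Q_pump / A_rod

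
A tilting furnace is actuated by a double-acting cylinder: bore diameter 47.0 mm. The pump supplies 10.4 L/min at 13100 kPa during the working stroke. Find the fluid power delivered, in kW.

W ≈ 2.27 kW

Hydraulic power = P × Q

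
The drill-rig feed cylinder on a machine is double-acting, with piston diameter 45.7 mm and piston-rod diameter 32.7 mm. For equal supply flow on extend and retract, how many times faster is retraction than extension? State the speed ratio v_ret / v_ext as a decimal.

Cap-side area A_cap = π/4 × (45.7 mm)² = 1640 mm^2
Rod-side annular area A_ann = π/4 × (45.7² − 32.7²) = 800.5 mm^2
For equal Q, v ∝ 1/A, so v_ret/v_ext = A_cap/A_ann.

v_ret/v_ext ≈ 2.05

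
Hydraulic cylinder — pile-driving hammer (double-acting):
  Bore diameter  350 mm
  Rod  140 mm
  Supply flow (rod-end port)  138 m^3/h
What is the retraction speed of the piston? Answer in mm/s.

Rod-side annular area A_ann = π/4 × (350² − 140²) = 80820 mm^2
Flow into the rod-end port fills the annular volume.
v = Q / A

v ≈ 474 mm/s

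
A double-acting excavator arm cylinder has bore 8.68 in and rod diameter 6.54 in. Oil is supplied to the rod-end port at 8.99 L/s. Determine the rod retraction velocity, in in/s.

Rod-side annular area A_ann = π/4 × (8.68² − 6.54²) = 25.58 in^2
Flow into the rod-end port fills the annular volume.
v = Q / A

v ≈ 21.4 in/s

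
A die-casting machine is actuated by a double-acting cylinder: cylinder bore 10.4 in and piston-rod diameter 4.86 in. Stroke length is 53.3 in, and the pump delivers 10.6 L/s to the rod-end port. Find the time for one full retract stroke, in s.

t ≈ 5.47 s

Rod-side annular area A_ann = π/4 × (10.4² − 4.86²) = 66.40 in^2
Swept volume V = A × L; t = V / Q = A·L / Q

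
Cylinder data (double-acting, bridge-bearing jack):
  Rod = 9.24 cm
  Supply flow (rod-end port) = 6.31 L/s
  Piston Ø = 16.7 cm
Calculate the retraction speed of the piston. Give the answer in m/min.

Rod-side annular area A_ann = π/4 × (16.7² − 9.24²) = 152.0 cm^2
Flow into the rod-end port fills the annular volume.
v = Q / A

v ≈ 24.9 m/min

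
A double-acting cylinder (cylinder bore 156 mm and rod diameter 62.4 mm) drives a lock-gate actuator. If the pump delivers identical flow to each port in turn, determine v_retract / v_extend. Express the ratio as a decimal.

Cap-side area A_cap = π/4 × (156 mm)² = 19110 mm^2
Rod-side annular area A_ann = π/4 × (156² − 62.4²) = 16060 mm^2
For equal Q, v ∝ 1/A, so v_ret/v_ext = A_cap/A_ann.

v_ret/v_ext ≈ 1.19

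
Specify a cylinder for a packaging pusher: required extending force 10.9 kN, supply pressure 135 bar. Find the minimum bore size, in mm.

D ≈ 32.1 mm

Extension force acts on the full piston face: F = P × (π/4)D².
D = √(4F / (πP)) = √(4 × 10.9 kN / (π × 135 bar))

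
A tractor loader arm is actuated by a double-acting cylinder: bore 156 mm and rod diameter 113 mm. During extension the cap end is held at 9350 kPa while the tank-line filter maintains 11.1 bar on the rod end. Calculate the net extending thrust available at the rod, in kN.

Cap-side area A_cap = π/4 × (156 mm)² = 19110 mm^2
Rod-side annular area A_ann = π/4 × (156² − 113²) = 9085 mm^2
Net thrust = P_cap·A_cap − P_rod·A_ann = 178.7 kN − 10.08 kN

F ≈ 169 kN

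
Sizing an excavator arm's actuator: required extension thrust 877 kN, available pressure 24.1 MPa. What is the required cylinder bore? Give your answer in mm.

Extension force acts on the full piston face: F = P × (π/4)D².
D = √(4F / (πP)) = √(4 × 877 kN / (π × 24.1 MPa))

D ≈ 215 mm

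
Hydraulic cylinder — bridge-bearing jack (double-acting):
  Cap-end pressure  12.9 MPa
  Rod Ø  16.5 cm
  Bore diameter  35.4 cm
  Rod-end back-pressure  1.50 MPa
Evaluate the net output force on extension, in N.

Cap-side area A_cap = π/4 × (35.4 cm)² = 984.2 cm^2
Rod-side annular area A_ann = π/4 × (35.4² − 16.5²) = 770.4 cm^2
Net thrust = P_cap·A_cap − P_rod·A_ann = 1.270e6 N − 1.156e5 N

F ≈ 1.15e6 N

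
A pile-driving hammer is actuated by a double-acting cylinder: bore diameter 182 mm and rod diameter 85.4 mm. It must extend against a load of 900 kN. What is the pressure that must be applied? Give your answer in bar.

P ≈ 346 bar

Cap-side area A_cap = π/4 × (182 mm)² = 26020 mm^2
P = F / A = 900 kN / A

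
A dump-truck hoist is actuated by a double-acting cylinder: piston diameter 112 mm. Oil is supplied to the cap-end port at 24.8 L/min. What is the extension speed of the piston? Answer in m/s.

v ≈ 0.0420 m/s

Cap-side area A_cap = π/4 × (112 mm)² = 9852 mm^2
v = Q / A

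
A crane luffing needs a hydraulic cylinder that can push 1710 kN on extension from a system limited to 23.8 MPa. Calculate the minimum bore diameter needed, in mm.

D ≈ 302 mm

Extension force acts on the full piston face: F = P × (π/4)D².
D = √(4F / (πP)) = √(4 × 1710 kN / (π × 23.8 MPa))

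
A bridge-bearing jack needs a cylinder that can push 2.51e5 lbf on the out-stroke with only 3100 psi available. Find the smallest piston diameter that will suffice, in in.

Extension force acts on the full piston face: F = P × (π/4)D².
D = √(4F / (πP)) = √(4 × 2.51e5 lbf / (π × 3100 psi))

D ≈ 10.2 in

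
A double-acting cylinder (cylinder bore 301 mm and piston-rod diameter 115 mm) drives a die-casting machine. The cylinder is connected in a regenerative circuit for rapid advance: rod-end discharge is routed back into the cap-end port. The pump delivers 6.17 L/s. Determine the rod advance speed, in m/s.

In regeneration the rod-end outflow joins the pump flow into the cap end, so the net volume the pump must supply per unit advance equals the rod cross-section area.
Rod cross-section A_rod = π/4 × (115 mm)² = 10390 mm^2
v = Q_pump / A_rod

v ≈ 0.594 m/s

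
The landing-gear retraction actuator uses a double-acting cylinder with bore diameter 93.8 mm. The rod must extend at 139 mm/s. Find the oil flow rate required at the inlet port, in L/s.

Q ≈ 0.961 L/s

Cap-side area A_cap = π/4 × (93.8 mm)² = 6910 mm^2
Q = A × v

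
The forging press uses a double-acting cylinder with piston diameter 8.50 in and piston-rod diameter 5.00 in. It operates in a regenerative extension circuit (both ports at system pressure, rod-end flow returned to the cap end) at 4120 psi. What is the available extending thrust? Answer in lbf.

F ≈ 80900 lbf

With equal pressure on both faces, forces on the annular region cancel; the net push is pressure × rod cross-section.
Rod cross-section A_rod = π/4 × (5.00 in)² = 19.63 in^2
F = P × A_rod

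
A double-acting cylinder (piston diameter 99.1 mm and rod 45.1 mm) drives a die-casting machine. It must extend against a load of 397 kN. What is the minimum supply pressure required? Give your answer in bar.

Cap-side area A_cap = π/4 × (99.1 mm)² = 7713 mm^2
P = F / A = 397 kN / A

P ≈ 515 bar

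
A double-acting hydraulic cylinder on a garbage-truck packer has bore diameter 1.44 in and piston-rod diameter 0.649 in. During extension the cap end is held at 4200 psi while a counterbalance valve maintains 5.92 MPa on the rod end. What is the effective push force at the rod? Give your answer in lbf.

F ≈ 5730 lbf

Cap-side area A_cap = π/4 × (1.44 in)² = 1.629 in^2
Rod-side annular area A_ann = π/4 × (1.44² − 0.649²) = 1.298 in^2
Net thrust = P_cap·A_cap − P_rod·A_ann = 6840 lbf − 1114 lbf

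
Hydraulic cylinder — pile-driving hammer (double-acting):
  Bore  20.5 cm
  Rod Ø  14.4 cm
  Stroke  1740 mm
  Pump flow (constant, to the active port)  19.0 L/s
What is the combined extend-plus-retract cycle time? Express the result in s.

t ≈ 4.55 s

Cap-side area A_cap = π/4 × (20.5 cm)² = 330.1 cm^2
Rod-side annular area A_ann = π/4 × (20.5² − 14.4²) = 167.2 cm^2
t_ext = A_cap·L/Q = 3.023 s
t_ret = A_ann·L/Q = 1.531 s
t_cycle = t_ext + t_ret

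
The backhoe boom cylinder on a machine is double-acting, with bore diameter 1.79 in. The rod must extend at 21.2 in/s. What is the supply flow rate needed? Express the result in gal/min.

Cap-side area A_cap = π/4 × (1.79 in)² = 2.516 in^2
Q = A × v

Q ≈ 13.9 gal/min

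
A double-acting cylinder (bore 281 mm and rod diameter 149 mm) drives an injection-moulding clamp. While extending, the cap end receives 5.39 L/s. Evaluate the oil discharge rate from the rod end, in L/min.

Cap-side area A_cap = π/4 × (281 mm)² = 62020 mm^2
Rod-side annular area A_ann = π/4 × (281² − 149²) = 44580 mm^2
Piston speed v = Q_in/A_cap; rod-end outflow Q_out = v × A_ann = Q_in × A_ann/A_cap.

Q_out ≈ 232 L/min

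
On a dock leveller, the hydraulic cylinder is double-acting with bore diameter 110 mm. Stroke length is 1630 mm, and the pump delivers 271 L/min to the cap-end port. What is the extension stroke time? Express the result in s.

Cap-side area A_cap = π/4 × (110 mm)² = 9503 mm^2
Swept volume V = A × L; t = V / Q = A·L / Q

t ≈ 3.43 s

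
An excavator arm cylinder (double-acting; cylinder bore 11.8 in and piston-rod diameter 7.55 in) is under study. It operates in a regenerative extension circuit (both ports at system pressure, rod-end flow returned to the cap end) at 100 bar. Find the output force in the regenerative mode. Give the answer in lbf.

F ≈ 64900 lbf

With equal pressure on both faces, forces on the annular region cancel; the net push is pressure × rod cross-section.
Rod cross-section A_rod = π/4 × (7.55 in)² = 44.77 in^2
F = P × A_rod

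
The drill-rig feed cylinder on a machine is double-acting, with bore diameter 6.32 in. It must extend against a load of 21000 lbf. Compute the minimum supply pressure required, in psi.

Cap-side area A_cap = π/4 × (6.32 in)² = 31.37 in^2
P = F / A = 21000 lbf / A

P ≈ 669 psi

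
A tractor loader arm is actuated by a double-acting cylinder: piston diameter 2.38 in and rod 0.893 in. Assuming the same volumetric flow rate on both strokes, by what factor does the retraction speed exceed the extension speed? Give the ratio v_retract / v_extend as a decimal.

v_ret/v_ext ≈ 1.16

Cap-side area A_cap = π/4 × (2.38 in)² = 4.449 in^2
Rod-side annular area A_ann = π/4 × (2.38² − 0.893²) = 3.822 in^2
For equal Q, v ∝ 1/A, so v_ret/v_ext = A_cap/A_ann.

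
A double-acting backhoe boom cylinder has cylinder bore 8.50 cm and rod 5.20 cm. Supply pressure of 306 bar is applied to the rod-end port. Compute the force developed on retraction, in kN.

Rod-side annular area A_ann = π/4 × (8.50² − 5.20²) = 35.51 cm^2
On retraction the pressure acts on the annular area (bore minus rod).
F = P × A_ann

F ≈ 109 kN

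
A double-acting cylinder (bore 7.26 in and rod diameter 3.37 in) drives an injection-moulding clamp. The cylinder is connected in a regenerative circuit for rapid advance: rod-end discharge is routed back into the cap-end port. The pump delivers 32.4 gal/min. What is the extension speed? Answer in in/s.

v ≈ 14.0 in/s

In regeneration the rod-end outflow joins the pump flow into the cap end, so the net volume the pump must supply per unit advance equals the rod cross-section area.
Rod cross-section A_rod = π/4 × (3.37 in)² = 8.920 in^2
v = Q_pump / A_rod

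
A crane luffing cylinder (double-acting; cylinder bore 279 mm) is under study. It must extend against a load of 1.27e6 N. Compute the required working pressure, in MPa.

Cap-side area A_cap = π/4 × (279 mm)² = 61140 mm^2
P = F / A = 1.27e6 N / A

P ≈ 20.8 MPa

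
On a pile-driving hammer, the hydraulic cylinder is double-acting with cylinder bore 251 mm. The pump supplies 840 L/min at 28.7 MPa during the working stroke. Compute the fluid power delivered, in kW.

Hydraulic power = P × Q

W ≈ 402 kW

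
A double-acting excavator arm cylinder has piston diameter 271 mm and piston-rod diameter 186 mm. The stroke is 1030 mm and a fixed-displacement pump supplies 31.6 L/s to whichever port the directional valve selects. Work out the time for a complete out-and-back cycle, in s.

t ≈ 2.87 s

Cap-side area A_cap = π/4 × (271 mm)² = 57680 mm^2
Rod-side annular area A_ann = π/4 × (271² − 186²) = 30510 mm^2
t_ext = A_cap·L/Q = 1.880 s
t_ret = A_ann·L/Q = 0.9944 s
t_cycle = t_ext + t_ret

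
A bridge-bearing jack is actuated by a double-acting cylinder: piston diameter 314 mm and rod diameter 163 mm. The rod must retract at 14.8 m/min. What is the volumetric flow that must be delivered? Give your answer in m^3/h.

Rod-side annular area A_ann = π/4 × (314² − 163²) = 56570 mm^2
Q = A × v

Q ≈ 50.2 m^3/h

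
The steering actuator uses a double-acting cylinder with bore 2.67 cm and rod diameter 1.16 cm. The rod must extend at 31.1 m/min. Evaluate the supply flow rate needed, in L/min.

Cap-side area A_cap = π/4 × (2.67 cm)² = 5.599 cm^2
Q = A × v

Q ≈ 17.4 L/min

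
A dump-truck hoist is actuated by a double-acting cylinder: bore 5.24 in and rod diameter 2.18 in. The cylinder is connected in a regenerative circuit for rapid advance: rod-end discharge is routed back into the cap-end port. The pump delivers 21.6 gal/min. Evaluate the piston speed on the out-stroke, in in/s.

v ≈ 22.3 in/s

In regeneration the rod-end outflow joins the pump flow into the cap end, so the net volume the pump must supply per unit advance equals the rod cross-section area.
Rod cross-section A_rod = π/4 × (2.18 in)² = 3.733 in^2
v = Q_pump / A_rod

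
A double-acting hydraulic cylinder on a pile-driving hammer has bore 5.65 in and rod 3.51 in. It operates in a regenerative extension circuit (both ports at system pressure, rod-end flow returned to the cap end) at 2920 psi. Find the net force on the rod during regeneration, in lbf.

With equal pressure on both faces, forces on the annular region cancel; the net push is pressure × rod cross-section.
Rod cross-section A_rod = π/4 × (3.51 in)² = 9.676 in^2
F = P × A_rod

F ≈ 28300 lbf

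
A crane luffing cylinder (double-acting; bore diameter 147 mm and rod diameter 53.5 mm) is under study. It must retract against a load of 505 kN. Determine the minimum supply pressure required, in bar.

P ≈ 343 bar

Rod-side annular area A_ann = π/4 × (147² − 53.5²) = 14720 mm^2
Retraction: pressure acts on the annular area.
P = F / A = 505 kN / A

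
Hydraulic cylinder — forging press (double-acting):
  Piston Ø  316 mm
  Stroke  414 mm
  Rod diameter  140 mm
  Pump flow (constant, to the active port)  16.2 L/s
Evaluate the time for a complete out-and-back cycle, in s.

t ≈ 3.62 s

Cap-side area A_cap = π/4 × (316 mm)² = 78430 mm^2
Rod-side annular area A_ann = π/4 × (316² − 140²) = 63030 mm^2
t_ext = A_cap·L/Q = 2.004 s
t_ret = A_ann·L/Q = 1.611 s
t_cycle = t_ext + t_ret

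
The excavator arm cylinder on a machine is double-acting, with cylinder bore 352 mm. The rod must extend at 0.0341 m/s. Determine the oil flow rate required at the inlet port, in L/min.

Q ≈ 199 L/min

Cap-side area A_cap = π/4 × (352 mm)² = 97310 mm^2
Q = A × v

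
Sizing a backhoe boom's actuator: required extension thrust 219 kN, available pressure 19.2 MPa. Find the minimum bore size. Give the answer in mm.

D ≈ 121 mm

Extension force acts on the full piston face: F = P × (π/4)D².
D = √(4F / (πP)) = √(4 × 219 kN / (π × 19.2 MPa))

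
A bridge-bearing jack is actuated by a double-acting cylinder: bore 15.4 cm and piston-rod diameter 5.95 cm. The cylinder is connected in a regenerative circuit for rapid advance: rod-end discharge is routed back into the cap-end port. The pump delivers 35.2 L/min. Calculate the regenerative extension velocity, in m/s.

In regeneration the rod-end outflow joins the pump flow into the cap end, so the net volume the pump must supply per unit advance equals the rod cross-section area.
Rod cross-section A_rod = π/4 × (5.95 cm)² = 27.81 cm^2
v = Q_pump / A_rod

v ≈ 0.211 m/s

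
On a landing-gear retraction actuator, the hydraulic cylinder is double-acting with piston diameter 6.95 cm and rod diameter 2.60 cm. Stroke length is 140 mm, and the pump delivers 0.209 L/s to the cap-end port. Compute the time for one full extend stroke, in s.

t ≈ 2.54 s

Cap-side area A_cap = π/4 × (6.95 cm)² = 37.94 cm^2
Swept volume V = A × L; t = V / Q = A·L / Q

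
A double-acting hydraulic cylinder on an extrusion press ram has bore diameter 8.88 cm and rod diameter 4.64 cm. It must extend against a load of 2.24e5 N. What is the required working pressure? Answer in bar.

P ≈ 362 bar

Cap-side area A_cap = π/4 × (8.88 cm)² = 61.93 cm^2
P = F / A = 2.24e5 N / A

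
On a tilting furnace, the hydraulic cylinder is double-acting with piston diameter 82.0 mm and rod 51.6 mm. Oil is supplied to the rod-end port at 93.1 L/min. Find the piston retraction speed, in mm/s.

Rod-side annular area A_ann = π/4 × (82.0² − 51.6²) = 3190 mm^2
Flow into the rod-end port fills the annular volume.
v = Q / A

v ≈ 486 mm/s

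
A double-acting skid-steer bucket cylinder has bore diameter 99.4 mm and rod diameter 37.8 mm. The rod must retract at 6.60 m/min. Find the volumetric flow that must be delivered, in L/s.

Q ≈ 0.730 L/s

Rod-side annular area A_ann = π/4 × (99.4² − 37.8²) = 6638 mm^2
Q = A × v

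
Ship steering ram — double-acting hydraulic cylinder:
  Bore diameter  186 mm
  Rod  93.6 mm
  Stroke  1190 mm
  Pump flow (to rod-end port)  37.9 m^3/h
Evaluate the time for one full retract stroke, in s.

t ≈ 2.29 s

Rod-side annular area A_ann = π/4 × (186² − 93.6²) = 20290 mm^2
Swept volume V = A × L; t = V / Q = A·L / Q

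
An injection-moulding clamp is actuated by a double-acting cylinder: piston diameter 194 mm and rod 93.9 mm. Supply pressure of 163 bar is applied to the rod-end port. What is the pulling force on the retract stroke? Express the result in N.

F ≈ 3.69e5 N

Rod-side annular area A_ann = π/4 × (194² − 93.9²) = 22630 mm^2
On retraction the pressure acts on the annular area (bore minus rod).
F = P × A_ann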